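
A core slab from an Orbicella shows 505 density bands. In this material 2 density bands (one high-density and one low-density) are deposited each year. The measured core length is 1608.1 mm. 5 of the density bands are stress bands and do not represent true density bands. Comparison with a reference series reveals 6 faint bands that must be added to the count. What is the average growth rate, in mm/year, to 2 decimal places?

Adjusted count: 505 − 5 + 6 = 506 density bands.
With 2 density bands per year, 506 / 2 = 253 years.
Mean rate = 1608.1 mm / 253 years ≈ 6.36 mm/year.

6.36 mm/year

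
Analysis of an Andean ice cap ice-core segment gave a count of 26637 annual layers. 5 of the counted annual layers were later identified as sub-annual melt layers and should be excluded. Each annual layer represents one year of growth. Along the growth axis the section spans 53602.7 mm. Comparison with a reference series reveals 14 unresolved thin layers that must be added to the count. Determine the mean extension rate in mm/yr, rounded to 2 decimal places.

2.01 mm/yr

After corrections the count is 26637 − 5 + 14 = 26646 annual layers.
53602.7 mm over 26646 years gives 53602.7 / 26646 ≈ 2.01 mm/yr.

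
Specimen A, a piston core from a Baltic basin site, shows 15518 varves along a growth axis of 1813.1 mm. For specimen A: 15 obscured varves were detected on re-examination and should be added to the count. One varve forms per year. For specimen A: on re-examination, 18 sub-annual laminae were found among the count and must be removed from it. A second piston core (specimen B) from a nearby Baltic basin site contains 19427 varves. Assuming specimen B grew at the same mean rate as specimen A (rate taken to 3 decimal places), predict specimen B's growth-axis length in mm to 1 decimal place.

Specimen A: adjusted count: 15518 − 18 + 15 = 15515 varves.
A: Extension rate ≈ 1813.1 / 15515 = 0.117 mm/yr.
For B, 0.117 mm/year × 19427 years = 2273.0 mm.

2273.0 mm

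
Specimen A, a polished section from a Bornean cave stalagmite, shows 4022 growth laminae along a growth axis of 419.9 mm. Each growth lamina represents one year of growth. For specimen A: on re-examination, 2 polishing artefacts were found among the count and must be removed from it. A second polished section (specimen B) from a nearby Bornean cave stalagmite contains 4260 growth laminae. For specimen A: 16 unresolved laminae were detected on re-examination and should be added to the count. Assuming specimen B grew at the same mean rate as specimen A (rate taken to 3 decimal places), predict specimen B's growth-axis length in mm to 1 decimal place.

443.0 mm

Specimen A: after corrections the count is 4022 − 2 + 16 = 4036 growth laminae.
A: Mean rate = 419.9 mm / 4036 years ≈ 0.104 mm per year.
For B, 0.104 mm/year × 4260 years = 443.0 mm.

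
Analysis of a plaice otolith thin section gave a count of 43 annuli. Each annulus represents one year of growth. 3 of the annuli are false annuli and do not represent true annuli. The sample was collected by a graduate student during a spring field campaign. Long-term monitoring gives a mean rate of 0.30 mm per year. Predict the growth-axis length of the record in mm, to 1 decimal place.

Correcting the raw count gives 43 − 3 = 40 true annuli.
Length ≈ 0.30 × 40 = 12.0 mm.

12.0 mm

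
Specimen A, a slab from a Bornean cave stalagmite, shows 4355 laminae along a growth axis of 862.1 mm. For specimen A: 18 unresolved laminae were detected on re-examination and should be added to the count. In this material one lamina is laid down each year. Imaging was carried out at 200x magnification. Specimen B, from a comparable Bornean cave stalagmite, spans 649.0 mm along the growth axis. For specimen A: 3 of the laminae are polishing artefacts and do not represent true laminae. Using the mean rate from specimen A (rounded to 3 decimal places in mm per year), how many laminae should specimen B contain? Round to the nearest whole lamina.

Specimen A: correcting the raw count gives 4355 − 3 + 18 = 4370 true laminae.
A: 862.1 mm over 4370 years gives 862.1 / 4370 ≈ 0.197 mm/year.
Specimen B: 649.0 mm / 0.197 mm per year = 3294.42 years ≈ 3294 laminae.

3294 laminae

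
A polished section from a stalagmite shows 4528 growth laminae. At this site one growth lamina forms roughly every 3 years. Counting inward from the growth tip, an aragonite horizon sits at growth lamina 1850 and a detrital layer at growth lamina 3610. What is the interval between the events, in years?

5280 yr

Separation: 3610 − 1850 = 1760 growth laminae.
At 3 years per growth lamina, 1760 × 3 = 5280 years.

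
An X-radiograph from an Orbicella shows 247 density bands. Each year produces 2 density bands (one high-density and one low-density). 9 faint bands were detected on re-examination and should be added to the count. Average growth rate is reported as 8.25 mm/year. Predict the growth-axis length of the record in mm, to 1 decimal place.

Correcting the raw count gives 247 + 9 = 256 true density bands.
256 density bands at 2 per year is 256 / 2 = 128 years.
128 years at 8.25 mm/year gives 8.25 × 128 = 1056.0 mm.

1056.0 mm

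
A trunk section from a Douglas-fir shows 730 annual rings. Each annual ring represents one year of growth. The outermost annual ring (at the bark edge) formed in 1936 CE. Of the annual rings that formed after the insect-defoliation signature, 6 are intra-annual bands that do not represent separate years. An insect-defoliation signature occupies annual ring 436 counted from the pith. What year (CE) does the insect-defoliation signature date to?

The insect-defoliation signature sits at annual ring 436 from the pith, so 730 − 436 = 294 annual rings formed after it.
Excluding 6 false annual rings: 294 − 6 = 288.
1936 − 288 = 1648 CE.

1648 CE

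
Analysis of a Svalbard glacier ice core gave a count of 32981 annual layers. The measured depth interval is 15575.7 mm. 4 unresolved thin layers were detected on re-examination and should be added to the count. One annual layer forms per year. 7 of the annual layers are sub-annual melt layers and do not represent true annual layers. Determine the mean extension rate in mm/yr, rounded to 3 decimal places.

0.472 mm/yr

Correcting the raw count gives 32981 − 7 + 4 = 32978 true annual layers.
Extension rate ≈ 15575.7 / 32978 = 0.472 mm/yr.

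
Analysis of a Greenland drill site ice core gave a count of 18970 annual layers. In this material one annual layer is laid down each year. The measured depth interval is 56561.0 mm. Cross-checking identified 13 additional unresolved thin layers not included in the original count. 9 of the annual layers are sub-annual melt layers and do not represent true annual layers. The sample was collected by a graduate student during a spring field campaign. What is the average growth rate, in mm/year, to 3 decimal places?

2.981 mm/year

True annual layer count = 18970 − 9 + 13 = 18974.
Extension rate ≈ 56561.0 / 18974 = 2.981 mm/year.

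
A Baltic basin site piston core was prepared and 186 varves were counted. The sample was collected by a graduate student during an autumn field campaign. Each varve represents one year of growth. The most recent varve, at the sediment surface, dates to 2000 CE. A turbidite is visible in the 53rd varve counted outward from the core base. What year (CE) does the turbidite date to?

Between varve 53 and the sediment surface there are 186 − 53 = 133 varves.
Counting back 133 years from 2000 CE places the turbidite in 2000 − 133 = 1867 CE.

1867 CE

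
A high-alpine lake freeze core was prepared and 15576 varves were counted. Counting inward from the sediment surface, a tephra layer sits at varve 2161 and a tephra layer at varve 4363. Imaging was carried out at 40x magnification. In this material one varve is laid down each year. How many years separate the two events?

2202 years

4363 − 2161 = 2202 varves lie between the two events.
That is 2202 years at one varve per year.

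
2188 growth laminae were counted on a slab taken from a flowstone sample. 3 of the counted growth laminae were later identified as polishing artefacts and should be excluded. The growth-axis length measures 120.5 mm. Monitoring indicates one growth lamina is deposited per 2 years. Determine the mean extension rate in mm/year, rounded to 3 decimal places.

After corrections the count is 2188 − 3 = 2185 growth laminae.
Multiplying by 2 years per growth lamina: 2185 × 2 = 4370 years.
Extension rate ≈ 120.5 / 4370 = 0.028 mm/year.

0.028 mm/year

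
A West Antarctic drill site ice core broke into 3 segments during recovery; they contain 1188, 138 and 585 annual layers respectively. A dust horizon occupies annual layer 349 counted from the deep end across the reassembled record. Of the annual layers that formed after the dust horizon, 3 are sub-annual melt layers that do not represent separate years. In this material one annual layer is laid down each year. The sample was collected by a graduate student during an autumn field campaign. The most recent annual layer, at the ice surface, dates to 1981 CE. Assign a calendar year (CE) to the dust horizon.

Total annual layers = 1188 + 138 + 585 = 1911.
Between annual layer 349 and the ice surface there are 1911 − 349 = 1562 annual layers.
1562 − 3 false = 1559 true annual layers after the dust horizon.
Counting back 1559 years from 1981 CE places the dust horizon in 1981 − 1559 = 422 CE.

422 CE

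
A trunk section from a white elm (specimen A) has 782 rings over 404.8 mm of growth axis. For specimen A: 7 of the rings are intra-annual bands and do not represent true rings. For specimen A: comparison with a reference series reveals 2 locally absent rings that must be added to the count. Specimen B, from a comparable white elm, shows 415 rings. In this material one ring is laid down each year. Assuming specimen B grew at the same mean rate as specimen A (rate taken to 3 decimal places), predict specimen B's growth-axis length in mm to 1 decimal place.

Specimen A: adjusted count: 782 − 7 + 2 = 777 rings.
A: 404.8 mm over 777 years gives 404.8 / 777 ≈ 0.521 mm/yr.
For B, 0.521 mm/year × 415 years = 216.2 mm.

216.2 mm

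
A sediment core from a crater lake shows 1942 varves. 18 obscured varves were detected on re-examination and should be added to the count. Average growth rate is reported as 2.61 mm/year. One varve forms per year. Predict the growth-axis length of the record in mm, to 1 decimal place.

5115.6 mm

After corrections the count is 1942 + 18 = 1960 varves.
Length ≈ 2.61 × 1960 = 5115.6 mm.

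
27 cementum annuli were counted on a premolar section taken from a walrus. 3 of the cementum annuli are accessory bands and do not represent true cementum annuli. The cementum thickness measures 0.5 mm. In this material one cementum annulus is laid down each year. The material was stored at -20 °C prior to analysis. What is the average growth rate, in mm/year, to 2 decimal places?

0.02 mm/year

True cementum annulus count = 27 − 3 = 24.
Extension rate ≈ 0.5 / 24 = 0.02 mm/year.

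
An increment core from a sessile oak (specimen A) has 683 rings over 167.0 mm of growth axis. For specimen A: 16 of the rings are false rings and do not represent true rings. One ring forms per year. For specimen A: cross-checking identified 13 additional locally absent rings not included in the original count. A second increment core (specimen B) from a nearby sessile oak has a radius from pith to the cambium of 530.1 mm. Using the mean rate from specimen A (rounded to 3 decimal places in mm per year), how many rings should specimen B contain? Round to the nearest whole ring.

Specimen A: adjusted count: 683 − 16 + 13 = 680 rings.
A: Mean rate = 167.0 mm / 680 years ≈ 0.246 mm/year.
Specimen B: 530.1 mm / 0.246 mm per year = 2154.88 years ≈ 2155 rings.

2155 rings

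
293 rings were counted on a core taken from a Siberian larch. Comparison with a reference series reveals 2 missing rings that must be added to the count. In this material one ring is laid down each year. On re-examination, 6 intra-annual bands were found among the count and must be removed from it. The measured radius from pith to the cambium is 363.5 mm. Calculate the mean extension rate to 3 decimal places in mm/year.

After corrections the count is 293 − 6 + 2 = 289 rings.
363.5 mm over 289 years gives 363.5 / 289 ≈ 1.258 mm/year.

1.258 mm/year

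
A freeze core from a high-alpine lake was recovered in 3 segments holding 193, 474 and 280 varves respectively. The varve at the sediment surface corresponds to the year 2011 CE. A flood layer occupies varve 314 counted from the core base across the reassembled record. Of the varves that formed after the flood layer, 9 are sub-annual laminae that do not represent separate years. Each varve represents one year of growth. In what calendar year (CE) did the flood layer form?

1387 CE

Total varves = 193 + 474 + 280 = 947.
Between varve 314 and the sediment surface there are 947 − 314 = 633 varves.
633 − 9 false = 624 true varves after the flood layer.
2011 − 624 = 1387 CE.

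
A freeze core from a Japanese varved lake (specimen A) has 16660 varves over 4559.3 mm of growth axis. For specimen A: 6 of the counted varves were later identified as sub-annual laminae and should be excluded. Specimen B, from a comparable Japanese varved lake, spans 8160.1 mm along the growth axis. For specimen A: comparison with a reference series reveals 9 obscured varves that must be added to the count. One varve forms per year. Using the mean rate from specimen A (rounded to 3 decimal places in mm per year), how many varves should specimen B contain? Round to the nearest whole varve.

Specimen A: after corrections the count is 16660 − 6 + 9 = 16663 varves.
A: Extension rate ≈ 4559.3 / 16663 = 0.274 mm per year.
B spans 8160.1 / 0.274 = 29781.39 years ≈ 29781 varves.

29781 varves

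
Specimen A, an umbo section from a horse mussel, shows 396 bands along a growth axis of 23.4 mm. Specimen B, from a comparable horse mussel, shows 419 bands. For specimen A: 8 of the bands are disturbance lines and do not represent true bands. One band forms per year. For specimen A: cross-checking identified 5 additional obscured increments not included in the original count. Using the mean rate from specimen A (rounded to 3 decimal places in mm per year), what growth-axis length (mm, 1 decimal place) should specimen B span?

Specimen A: adjusted count: 396 − 8 + 5 = 393 bands.
A: Extension rate ≈ 23.4 / 393 = 0.060 mm/yr.
Length of B = 0.060 × 419 = 25.1 mm.

25.1 mm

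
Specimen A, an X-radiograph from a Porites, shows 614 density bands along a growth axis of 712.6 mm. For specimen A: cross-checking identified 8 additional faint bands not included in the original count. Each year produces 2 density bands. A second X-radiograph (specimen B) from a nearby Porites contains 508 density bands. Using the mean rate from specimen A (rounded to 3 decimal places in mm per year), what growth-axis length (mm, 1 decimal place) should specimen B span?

581.9 mm

Specimen A: adjusted count: 614 + 8 = 622 density bands.
Specimen A: with 2 density bands per year, 622 / 2 = 311 years.
A: Extension rate ≈ 712.6 / 311 = 2.291 mm/yr.
Specimen B: with 2 density bands per year, 508 / 2 = 254 years. B's length ≈ 2.291 × 254 = 581.9 mm.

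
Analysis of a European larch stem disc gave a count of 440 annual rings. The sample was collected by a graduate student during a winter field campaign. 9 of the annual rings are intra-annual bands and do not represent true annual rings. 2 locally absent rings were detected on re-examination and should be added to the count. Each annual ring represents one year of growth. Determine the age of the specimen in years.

Correcting the raw count gives 440 − 9 + 2 = 433 true annual rings.
With a one-to-one annual ring periodicity this is 433 years.

433 yr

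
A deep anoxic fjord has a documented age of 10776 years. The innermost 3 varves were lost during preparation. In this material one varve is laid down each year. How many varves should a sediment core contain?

10773 varves

At one varve per year, 10776 years correspond to 10776 varves.
Less the 3 uncaptured varves: 10776 − 3 = 10773.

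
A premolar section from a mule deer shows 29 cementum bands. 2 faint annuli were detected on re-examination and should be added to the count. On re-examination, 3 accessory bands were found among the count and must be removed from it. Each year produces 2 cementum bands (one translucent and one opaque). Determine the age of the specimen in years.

Correcting the raw count gives 29 − 3 + 2 = 28 true cementum bands.
Dividing by 2 cementum bands per year: 28 / 2 = 14 years.

14 yr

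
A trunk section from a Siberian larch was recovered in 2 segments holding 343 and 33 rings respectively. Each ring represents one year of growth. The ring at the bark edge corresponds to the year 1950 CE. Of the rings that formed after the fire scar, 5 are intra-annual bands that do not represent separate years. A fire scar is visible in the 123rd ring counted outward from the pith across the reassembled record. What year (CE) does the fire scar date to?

1702 CE

Total rings = 343 + 33 = 376.
376 − 123 = 253 rings lie beyond the fire scar toward the bark edge.
Excluding 5 false rings: 253 − 5 = 248.
1950 − 248 = 1702 CE.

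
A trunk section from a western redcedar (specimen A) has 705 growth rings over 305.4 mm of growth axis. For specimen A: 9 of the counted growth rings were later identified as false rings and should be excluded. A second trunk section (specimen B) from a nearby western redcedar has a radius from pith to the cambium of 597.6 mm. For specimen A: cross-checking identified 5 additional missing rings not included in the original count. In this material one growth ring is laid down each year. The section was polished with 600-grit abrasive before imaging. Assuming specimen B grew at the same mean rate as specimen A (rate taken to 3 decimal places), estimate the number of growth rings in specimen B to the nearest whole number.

1371 growth rings

Specimen A: after corrections the count is 705 − 9 + 5 = 701 growth rings.
A: Extension rate ≈ 305.4 / 701 = 0.436 mm/yr.
For B, 597.6 / 0.436 = 1370.64 years ≈ 1371 growth rings.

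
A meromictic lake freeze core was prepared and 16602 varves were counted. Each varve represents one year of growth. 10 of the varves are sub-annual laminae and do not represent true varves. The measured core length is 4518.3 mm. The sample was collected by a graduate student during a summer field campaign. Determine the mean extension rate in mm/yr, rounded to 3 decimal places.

True varve count = 16602 − 10 = 16592.
4518.3 mm over 16592 years gives 4518.3 / 16592 ≈ 0.272 mm/yr.

0.272 mm/yr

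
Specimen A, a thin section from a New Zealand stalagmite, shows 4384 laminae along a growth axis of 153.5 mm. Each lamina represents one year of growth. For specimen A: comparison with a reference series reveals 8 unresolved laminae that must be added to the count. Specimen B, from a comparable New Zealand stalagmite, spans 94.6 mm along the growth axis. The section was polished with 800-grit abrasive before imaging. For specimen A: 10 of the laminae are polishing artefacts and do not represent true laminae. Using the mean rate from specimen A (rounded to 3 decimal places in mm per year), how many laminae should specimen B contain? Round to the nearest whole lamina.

2703 laminae

Specimen A: true lamina count = 4384 − 10 + 8 = 4382.
A: 153.5 mm over 4382 years gives 153.5 / 4382 ≈ 0.035 mm/yr.
Specimen B: 94.6 mm / 0.035 mm per year = 2702.86 years ≈ 2703 laminae.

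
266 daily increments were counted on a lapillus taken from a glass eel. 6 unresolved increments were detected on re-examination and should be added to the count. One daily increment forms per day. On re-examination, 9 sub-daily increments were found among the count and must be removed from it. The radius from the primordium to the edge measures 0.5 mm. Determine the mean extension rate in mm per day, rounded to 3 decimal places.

True daily increment count = 266 − 9 + 6 = 263.
Extension rate ≈ 0.5 / 263 = 0.002 mm per day.

0.002 mm per day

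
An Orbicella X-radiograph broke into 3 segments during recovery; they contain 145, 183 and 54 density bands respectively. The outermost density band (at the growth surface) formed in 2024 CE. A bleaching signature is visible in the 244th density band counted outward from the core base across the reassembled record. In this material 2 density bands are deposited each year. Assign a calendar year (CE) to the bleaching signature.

1955 CE

Total density bands = 145 + 183 + 54 = 382.
Between density band 244 and the growth surface there are 382 − 244 = 138 density bands.
Dividing by 2 density bands per year: 138 / 2 = 69 years.
2024 − 69 = 1955 CE.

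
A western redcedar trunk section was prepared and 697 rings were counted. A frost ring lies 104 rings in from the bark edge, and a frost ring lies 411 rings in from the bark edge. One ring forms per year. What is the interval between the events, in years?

The two markers are separated by 411 − 104 = 307 rings.
That is 307 years at one ring per year.

307 years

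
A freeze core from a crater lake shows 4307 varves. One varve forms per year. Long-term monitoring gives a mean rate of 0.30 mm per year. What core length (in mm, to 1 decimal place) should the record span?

1292.1 mm

The record spans 4307 years at 0.30 mm per year.
Length ≈ 0.30 × 4307 = 1292.1 mm.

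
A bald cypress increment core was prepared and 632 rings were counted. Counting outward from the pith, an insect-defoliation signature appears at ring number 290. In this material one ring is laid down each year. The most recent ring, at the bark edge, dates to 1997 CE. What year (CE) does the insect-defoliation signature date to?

632 − 290 = 342 rings lie beyond the insect-defoliation signature toward the bark edge.
The ring at the bark edge is 1997 CE, so the insect-defoliation signature dates to 1997 − 342 = 1655 CE.

1655 CE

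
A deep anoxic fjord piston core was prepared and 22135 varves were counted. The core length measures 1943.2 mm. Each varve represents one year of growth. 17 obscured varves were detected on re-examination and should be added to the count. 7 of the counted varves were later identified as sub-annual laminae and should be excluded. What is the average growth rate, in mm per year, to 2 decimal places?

Adjusted count: 22135 − 7 + 17 = 22145 varves.
1943.2 mm over 22145 years gives 1943.2 / 22145 ≈ 0.09 mm per year.

0.09 mm per year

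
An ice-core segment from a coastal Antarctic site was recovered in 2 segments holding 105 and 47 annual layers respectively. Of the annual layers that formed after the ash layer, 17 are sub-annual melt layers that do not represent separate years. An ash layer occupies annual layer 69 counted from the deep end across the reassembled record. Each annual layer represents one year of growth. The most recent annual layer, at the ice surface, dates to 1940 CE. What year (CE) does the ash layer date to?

1874 CE

Total annual layers = 105 + 47 = 152.
152 − 69 = 83 annual layers lie beyond the ash layer toward the ice surface.
Removing the 17 false annual layers leaves 83 − 17 = 66 true annual layers beyond the ash layer.
1940 − 66 = 1874 CE.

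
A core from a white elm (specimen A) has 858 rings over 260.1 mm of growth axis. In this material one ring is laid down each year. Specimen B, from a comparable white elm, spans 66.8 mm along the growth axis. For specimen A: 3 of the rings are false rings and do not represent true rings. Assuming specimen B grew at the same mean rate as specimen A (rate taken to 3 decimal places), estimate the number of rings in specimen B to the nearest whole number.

220 rings

Specimen A: true ring count = 858 − 3 = 855.
A: 260.1 mm over 855 years gives 260.1 / 855 ≈ 0.304 mm/year.
B spans 66.8 / 0.304 = 219.74 years ≈ 220 rings.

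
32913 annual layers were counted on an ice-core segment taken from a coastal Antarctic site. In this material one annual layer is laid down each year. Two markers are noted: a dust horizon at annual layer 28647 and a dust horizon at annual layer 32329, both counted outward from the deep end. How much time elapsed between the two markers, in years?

3682 years

The two markers are separated by 32329 − 28647 = 3682 annual layers.
At one annual layer per year, 3682 years elapsed between them.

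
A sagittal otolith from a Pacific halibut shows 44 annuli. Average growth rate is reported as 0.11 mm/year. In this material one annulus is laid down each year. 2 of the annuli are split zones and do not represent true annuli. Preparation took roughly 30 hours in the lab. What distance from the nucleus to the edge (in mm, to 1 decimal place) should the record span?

4.6 mm

After corrections the count is 44 − 2 = 42 annuli.
Predicted length = 0.11 mm/year × 42 years = 4.6 mm.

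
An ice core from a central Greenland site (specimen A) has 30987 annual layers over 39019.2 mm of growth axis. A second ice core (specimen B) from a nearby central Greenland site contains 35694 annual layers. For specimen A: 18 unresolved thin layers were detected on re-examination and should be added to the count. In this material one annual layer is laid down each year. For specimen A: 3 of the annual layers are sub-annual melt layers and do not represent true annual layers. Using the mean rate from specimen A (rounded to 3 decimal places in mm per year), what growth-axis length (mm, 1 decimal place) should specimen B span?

44938.7 mm

Specimen A: after corrections the count is 30987 − 3 + 18 = 31002 annual layers.
A: 39019.2 mm over 31002 years gives 39019.2 / 31002 ≈ 1.259 mm/year.
Length of B = 1.259 × 35694 = 44938.7 mm.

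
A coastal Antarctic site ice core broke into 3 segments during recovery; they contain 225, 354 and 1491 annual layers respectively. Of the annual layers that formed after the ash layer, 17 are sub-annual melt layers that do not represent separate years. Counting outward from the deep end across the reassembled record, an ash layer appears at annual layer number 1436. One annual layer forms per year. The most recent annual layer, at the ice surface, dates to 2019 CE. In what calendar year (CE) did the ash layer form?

1402 CE

Total annual layers = 225 + 354 + 1491 = 2070.
Between annual layer 1436 and the ice surface there are 2070 − 1436 = 634 annual layers.
Excluding 17 false annual layers: 634 − 17 = 617.
Counting back 617 years from 2019 CE places the ash layer in 2019 − 617 = 1402 CE.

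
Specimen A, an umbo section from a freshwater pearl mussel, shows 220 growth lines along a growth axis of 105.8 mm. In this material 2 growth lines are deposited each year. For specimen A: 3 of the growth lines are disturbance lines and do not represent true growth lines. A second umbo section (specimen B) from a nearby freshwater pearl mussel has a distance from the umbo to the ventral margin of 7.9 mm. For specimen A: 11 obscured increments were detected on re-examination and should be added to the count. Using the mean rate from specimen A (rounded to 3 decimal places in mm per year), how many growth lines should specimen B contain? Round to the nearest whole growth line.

Specimen A: correcting the raw count gives 220 − 3 + 11 = 228 true growth lines.
Specimen A: dividing by 2 growth lines per year: 228 / 2 = 114 years.
A: Extension rate ≈ 105.8 / 114 = 0.928 mm per year.
Specimen B: 7.9 mm / 0.928 mm per year = 8.51 years; at 2 growth lines per year that is 8.51 × 2 ≈ 17 growth lines.

17 growth lines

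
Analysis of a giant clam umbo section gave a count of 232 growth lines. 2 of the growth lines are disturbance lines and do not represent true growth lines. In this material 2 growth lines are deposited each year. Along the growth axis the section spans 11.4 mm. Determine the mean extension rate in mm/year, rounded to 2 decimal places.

0.10 mm/year

Adjusted count: 232 − 2 = 230 growth lines.
230 growth lines at 2 per year is 230 / 2 = 115 years.
11.4 mm over 115 years gives 11.4 / 115 ≈ 0.10 mm/year.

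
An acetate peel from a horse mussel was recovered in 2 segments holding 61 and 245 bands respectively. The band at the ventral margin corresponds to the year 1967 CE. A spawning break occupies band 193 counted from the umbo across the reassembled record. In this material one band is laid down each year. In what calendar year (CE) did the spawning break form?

1854 CE

Total bands = 61 + 245 = 306.
The spawning break sits at band 193 from the umbo, so 306 − 193 = 113 bands formed after it.
1967 − 113 = 1854 CE.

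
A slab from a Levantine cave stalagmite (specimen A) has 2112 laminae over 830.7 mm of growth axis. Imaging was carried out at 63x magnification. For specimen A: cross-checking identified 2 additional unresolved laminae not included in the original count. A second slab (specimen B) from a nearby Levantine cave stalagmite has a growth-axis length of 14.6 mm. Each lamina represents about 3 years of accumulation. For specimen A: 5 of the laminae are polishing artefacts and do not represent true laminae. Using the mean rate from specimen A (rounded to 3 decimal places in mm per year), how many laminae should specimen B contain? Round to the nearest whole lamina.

37 laminae

Specimen A: correcting the raw count gives 2112 − 5 + 2 = 2109 true laminae.
Specimen A: at 3 years per lamina, 2109 × 3 = 6327 years.
A: 830.7 mm over 6327 years gives 830.7 / 6327 ≈ 0.131 mm/yr.
Specimen B: 14.6 mm / 0.131 mm per year = 111.45 years; at 3 years per lamina that is 111.45 / 3 ≈ 37 laminae.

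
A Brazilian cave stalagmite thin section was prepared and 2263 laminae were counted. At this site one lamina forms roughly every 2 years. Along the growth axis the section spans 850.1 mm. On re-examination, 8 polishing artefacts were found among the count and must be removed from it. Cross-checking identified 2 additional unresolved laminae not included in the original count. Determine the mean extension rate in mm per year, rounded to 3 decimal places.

Correcting the raw count gives 2263 − 8 + 2 = 2257 true laminae.
2257 laminae at 2 years each span 2257 × 2 = 4514 years.
Mean rate = 850.1 mm / 4514 years ≈ 0.188 mm per year.

0.188 mm per year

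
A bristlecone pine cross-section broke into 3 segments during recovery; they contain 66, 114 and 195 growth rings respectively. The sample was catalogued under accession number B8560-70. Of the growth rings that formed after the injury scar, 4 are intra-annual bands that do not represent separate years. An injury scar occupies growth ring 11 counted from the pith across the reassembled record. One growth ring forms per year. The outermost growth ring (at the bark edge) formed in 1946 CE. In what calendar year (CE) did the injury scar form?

Total growth rings = 66 + 114 + 195 = 375.
375 − 11 = 364 growth rings lie beyond the injury scar toward the bark edge.
Removing the 4 false growth rings leaves 364 − 4 = 360 true growth rings beyond the injury scar.
Counting back 360 years from 1946 CE places the injury scar in 1946 − 360 = 1586 CE.

1586 CE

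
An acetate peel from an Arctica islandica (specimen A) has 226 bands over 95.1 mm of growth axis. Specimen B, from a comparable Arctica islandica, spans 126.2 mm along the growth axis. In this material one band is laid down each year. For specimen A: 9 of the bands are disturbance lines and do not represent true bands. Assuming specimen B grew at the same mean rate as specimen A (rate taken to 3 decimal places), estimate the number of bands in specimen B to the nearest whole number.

288 bands

Specimen A: true band count = 226 − 9 = 217.
A: Mean rate = 95.1 mm / 217 years ≈ 0.438 mm/year.
Specimen B: 126.2 mm / 0.438 mm per year = 288.13 years ≈ 288 bands.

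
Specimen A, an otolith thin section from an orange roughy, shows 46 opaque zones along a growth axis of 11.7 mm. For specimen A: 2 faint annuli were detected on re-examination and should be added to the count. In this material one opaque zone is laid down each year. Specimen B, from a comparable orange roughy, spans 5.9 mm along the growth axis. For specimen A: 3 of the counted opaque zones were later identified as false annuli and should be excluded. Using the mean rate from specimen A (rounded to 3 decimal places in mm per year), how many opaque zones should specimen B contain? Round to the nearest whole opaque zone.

23 opaque zones

Specimen A: adjusted count: 46 − 3 + 2 = 45 opaque zones.
A: Mean rate = 11.7 mm / 45 years ≈ 0.260 mm/yr.
For B, 5.9 / 0.260 = 22.69 years ≈ 23 opaque zones.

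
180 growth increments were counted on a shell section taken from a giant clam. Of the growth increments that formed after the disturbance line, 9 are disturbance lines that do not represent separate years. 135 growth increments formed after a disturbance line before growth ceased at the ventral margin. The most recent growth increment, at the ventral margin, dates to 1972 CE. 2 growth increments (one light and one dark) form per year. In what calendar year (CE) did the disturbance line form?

There are 135 growth increments younger than the disturbance line.
Excluding 9 false growth increments: 135 − 9 = 126.
126 growth increments at 2 per year is 126 / 2 = 63 years.
The growth increment at the ventral margin is 1972 CE, so the disturbance line dates to 1972 − 63 = 1909 CE.

1909 CE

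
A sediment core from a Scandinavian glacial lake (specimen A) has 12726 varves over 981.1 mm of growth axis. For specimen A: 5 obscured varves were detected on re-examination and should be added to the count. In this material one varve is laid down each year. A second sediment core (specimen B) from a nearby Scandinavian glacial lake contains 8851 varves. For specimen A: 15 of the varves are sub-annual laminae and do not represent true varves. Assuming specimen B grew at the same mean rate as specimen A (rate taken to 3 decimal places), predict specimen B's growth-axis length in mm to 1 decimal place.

681.5 mm

Specimen A: after corrections the count is 12726 − 15 + 5 = 12716 varves.
A: Mean rate = 981.1 mm / 12716 years ≈ 0.077 mm/year.
For B, 0.077 mm/year × 8851 years = 681.5 mm.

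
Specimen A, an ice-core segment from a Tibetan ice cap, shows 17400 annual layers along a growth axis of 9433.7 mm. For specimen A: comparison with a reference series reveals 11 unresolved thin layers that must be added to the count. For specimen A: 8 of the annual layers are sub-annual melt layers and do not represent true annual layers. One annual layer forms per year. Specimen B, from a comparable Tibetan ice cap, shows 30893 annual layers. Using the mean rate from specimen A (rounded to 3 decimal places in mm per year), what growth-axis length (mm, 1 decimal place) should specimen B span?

16744.0 mm

Specimen A: adjusted count: 17400 − 8 + 11 = 17403 annual layers.
A: 9433.7 mm over 17403 years gives 9433.7 / 17403 ≈ 0.542 mm/year.
Length of B = 0.542 × 30893 = 16744.0 mm.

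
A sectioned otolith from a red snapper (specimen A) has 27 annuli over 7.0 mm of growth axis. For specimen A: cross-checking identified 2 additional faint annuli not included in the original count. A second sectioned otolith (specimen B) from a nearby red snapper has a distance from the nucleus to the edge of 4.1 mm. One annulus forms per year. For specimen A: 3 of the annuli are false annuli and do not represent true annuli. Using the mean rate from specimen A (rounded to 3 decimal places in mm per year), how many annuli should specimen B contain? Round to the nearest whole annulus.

15 annuli

Specimen A: after corrections the count is 27 − 3 + 2 = 26 annuli.
A: Extension rate ≈ 7.0 / 26 = 0.269 mm/year.
For B, 4.1 / 0.269 = 15.24 years ≈ 15 annuli.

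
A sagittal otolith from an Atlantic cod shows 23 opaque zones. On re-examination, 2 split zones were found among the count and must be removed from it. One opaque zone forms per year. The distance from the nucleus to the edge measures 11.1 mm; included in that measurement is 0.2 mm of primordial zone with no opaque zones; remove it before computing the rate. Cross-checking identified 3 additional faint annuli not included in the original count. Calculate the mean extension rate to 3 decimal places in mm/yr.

After corrections the count is 23 − 2 + 3 = 24 opaque zones.
The growth record spans 11.1 − 0.2 = 10.9 mm.
10.9 mm over 24 years gives 10.9 / 24 ≈ 0.454 mm/yr.

0.454 mm/yr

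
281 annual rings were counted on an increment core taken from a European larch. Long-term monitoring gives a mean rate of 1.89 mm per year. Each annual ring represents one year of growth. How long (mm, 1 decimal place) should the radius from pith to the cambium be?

The record spans 281 years at 1.89 mm per year.
Length ≈ 1.89 × 281 = 531.1 mm.

531.1 mm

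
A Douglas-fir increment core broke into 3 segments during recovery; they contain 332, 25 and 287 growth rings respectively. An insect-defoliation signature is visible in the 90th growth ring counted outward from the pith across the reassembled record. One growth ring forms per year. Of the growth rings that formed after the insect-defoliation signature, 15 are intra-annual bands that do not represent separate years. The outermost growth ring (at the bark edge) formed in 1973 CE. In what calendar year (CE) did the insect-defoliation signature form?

1434 CE

Total growth rings = 332 + 25 + 287 = 644.
Between growth ring 90 and the bark edge there are 644 − 90 = 554 growth rings.
Removing the 15 false growth rings leaves 554 − 15 = 539 true growth rings beyond the insect-defoliation signature.
Counting back 539 years from 1973 CE places the insect-defoliation signature in 1973 − 539 = 1434 CE.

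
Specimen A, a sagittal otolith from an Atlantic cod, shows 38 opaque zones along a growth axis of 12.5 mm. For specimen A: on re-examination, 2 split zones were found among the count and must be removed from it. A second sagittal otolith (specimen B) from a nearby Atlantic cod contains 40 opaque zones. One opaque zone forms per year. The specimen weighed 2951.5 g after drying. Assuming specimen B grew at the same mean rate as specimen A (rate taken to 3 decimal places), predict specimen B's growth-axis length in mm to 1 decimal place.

Specimen A: correcting the raw count gives 38 − 2 = 36 true opaque zones.
A: 12.5 mm over 36 years gives 12.5 / 36 ≈ 0.347 mm per year.
Length of B = 0.347 × 40 = 13.9 mm.

13.9 mm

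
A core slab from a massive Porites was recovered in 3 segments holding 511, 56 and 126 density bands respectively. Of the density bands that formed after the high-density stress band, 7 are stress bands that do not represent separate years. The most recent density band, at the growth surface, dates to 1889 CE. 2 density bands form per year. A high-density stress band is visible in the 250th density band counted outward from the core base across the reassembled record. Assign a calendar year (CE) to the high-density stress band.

Total density bands = 511 + 56 + 126 = 693.
The high-density stress band sits at density band 250 from the core base, so 693 − 250 = 443 density bands formed after it.
Removing the 7 false density bands leaves 443 − 7 = 436 true density bands beyond the high-density stress band.
With 2 density bands per year, 436 / 2 = 218 years.
Counting back 218 years from 1889 CE places the high-density stress band in 1889 − 218 = 1671 CE.

1671 CE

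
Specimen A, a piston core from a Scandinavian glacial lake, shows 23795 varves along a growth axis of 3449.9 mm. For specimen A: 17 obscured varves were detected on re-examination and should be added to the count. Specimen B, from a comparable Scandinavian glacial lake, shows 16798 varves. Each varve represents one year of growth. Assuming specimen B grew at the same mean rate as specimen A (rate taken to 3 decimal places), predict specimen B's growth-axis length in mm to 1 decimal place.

Specimen A: correcting the raw count gives 23795 + 17 = 23812 true varves.
A: Extension rate ≈ 3449.9 / 23812 = 0.145 mm per year.
B's length ≈ 0.145 × 16798 = 2435.7 mm.

2435.7 mm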